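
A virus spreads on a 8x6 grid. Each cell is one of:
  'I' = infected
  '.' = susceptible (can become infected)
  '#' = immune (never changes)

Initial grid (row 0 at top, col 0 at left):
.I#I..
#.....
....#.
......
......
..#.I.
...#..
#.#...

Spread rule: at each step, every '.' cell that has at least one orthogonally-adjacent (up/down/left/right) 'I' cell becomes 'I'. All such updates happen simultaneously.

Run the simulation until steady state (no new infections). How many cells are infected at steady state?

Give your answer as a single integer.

Answer: 41

Derivation:
Step 0 (initial): 3 infected
Step 1: +8 new -> 11 infected
Step 2: +10 new -> 21 infected
Step 3: +9 new -> 30 infected
Step 4: +4 new -> 34 infected
Step 5: +2 new -> 36 infected
Step 6: +2 new -> 38 infected
Step 7: +3 new -> 41 infected
Step 8: +0 new -> 41 infected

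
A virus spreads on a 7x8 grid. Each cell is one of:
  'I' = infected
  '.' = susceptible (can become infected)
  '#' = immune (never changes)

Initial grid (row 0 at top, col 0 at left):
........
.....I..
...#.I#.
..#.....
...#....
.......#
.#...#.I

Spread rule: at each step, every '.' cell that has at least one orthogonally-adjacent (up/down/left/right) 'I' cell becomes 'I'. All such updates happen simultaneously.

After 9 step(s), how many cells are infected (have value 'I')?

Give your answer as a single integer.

Answer: 49

Derivation:
Step 0 (initial): 3 infected
Step 1: +6 new -> 9 infected
Step 2: +8 new -> 17 infected
Step 3: +9 new -> 26 infected
Step 4: +5 new -> 31 infected
Step 5: +5 new -> 36 infected
Step 6: +5 new -> 41 infected
Step 7: +5 new -> 46 infected
Step 8: +2 new -> 48 infected
Step 9: +1 new -> 49 infected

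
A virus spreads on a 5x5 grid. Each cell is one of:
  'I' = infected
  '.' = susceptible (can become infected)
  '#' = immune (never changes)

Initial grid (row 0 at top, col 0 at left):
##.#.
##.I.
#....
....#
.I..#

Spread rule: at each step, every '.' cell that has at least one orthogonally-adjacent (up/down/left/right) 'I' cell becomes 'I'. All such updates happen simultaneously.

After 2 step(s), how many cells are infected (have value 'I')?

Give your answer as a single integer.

Answer: 17

Derivation:
Step 0 (initial): 2 infected
Step 1: +6 new -> 8 infected
Step 2: +9 new -> 17 infected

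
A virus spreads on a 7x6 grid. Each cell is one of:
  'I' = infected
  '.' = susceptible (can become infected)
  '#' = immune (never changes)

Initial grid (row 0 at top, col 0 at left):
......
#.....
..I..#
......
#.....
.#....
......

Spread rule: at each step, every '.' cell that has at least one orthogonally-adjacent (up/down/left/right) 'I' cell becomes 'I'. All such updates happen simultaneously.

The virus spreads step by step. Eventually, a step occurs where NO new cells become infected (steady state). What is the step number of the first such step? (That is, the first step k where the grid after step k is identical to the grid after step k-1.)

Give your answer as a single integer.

Step 0 (initial): 1 infected
Step 1: +4 new -> 5 infected
Step 2: +8 new -> 13 infected
Step 3: +8 new -> 21 infected
Step 4: +7 new -> 28 infected
Step 5: +5 new -> 33 infected
Step 6: +3 new -> 36 infected
Step 7: +2 new -> 38 infected
Step 8: +0 new -> 38 infected

Answer: 8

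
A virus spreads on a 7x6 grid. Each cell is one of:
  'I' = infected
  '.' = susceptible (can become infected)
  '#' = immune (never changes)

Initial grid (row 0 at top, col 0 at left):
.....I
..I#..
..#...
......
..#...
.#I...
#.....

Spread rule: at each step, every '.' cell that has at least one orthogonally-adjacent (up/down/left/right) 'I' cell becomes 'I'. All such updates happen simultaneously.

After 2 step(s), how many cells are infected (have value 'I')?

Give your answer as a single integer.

Answer: 19

Derivation:
Step 0 (initial): 3 infected
Step 1: +6 new -> 9 infected
Step 2: +10 new -> 19 infected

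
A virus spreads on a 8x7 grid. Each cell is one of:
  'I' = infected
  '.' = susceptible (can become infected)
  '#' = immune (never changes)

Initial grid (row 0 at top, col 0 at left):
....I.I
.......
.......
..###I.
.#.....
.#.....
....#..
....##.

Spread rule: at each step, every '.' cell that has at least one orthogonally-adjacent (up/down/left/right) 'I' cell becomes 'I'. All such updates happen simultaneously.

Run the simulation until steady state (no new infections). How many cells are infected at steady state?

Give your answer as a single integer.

Step 0 (initial): 3 infected
Step 1: +7 new -> 10 infected
Step 2: +8 new -> 18 infected
Step 3: +7 new -> 25 infected
Step 4: +6 new -> 31 infected
Step 5: +5 new -> 36 infected
Step 6: +4 new -> 40 infected
Step 7: +3 new -> 43 infected
Step 8: +3 new -> 46 infected
Step 9: +2 new -> 48 infected
Step 10: +0 new -> 48 infected

Answer: 48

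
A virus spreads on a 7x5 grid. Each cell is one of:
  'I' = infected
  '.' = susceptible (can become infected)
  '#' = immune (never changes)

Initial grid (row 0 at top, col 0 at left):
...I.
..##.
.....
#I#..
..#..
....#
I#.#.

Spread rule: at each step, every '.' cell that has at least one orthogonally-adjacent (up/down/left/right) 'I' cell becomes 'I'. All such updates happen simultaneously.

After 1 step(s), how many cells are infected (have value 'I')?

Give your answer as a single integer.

Step 0 (initial): 3 infected
Step 1: +5 new -> 8 infected

Answer: 8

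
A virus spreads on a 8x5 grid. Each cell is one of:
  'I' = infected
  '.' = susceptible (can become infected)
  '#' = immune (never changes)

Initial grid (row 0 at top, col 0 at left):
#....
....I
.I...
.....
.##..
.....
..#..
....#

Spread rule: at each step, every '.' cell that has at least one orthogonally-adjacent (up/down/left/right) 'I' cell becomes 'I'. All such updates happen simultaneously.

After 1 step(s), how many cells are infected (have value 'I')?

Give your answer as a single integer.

Answer: 9

Derivation:
Step 0 (initial): 2 infected
Step 1: +7 new -> 9 infected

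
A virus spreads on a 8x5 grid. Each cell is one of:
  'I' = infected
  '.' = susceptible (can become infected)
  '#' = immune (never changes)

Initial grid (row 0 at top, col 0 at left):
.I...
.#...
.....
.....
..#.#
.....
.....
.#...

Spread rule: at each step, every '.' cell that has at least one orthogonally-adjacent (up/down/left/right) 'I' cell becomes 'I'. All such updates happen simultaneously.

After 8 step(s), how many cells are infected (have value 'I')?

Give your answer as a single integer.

Answer: 31

Derivation:
Step 0 (initial): 1 infected
Step 1: +2 new -> 3 infected
Step 2: +3 new -> 6 infected
Step 3: +4 new -> 10 infected
Step 4: +5 new -> 15 infected
Step 5: +4 new -> 19 infected
Step 6: +4 new -> 23 infected
Step 7: +3 new -> 26 infected
Step 8: +5 new -> 31 infected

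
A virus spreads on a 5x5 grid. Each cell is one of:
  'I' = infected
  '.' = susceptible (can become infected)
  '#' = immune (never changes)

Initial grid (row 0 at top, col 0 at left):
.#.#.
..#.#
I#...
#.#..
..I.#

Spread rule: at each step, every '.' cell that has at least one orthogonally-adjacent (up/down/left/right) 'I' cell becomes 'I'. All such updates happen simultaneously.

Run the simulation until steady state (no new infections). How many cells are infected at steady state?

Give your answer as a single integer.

Answer: 15

Derivation:
Step 0 (initial): 2 infected
Step 1: +3 new -> 5 infected
Step 2: +5 new -> 10 infected
Step 3: +2 new -> 12 infected
Step 4: +3 new -> 15 infected
Step 5: +0 new -> 15 infected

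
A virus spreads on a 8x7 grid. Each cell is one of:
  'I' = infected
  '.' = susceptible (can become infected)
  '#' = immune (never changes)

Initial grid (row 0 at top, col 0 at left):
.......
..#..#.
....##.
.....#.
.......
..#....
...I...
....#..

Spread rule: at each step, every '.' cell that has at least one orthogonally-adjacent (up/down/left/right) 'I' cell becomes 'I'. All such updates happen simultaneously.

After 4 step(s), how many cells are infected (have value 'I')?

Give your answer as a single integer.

Step 0 (initial): 1 infected
Step 1: +4 new -> 5 infected
Step 2: +5 new -> 10 infected
Step 3: +9 new -> 19 infected
Step 4: +9 new -> 28 infected

Answer: 28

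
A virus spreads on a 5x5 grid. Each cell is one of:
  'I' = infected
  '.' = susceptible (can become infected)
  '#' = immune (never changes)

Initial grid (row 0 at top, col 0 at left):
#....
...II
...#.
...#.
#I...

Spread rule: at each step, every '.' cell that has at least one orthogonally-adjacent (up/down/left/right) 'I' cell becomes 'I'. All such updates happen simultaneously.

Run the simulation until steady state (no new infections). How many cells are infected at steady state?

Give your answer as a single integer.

Step 0 (initial): 3 infected
Step 1: +6 new -> 9 infected
Step 2: +8 new -> 17 infected
Step 3: +4 new -> 21 infected
Step 4: +0 new -> 21 infected

Answer: 21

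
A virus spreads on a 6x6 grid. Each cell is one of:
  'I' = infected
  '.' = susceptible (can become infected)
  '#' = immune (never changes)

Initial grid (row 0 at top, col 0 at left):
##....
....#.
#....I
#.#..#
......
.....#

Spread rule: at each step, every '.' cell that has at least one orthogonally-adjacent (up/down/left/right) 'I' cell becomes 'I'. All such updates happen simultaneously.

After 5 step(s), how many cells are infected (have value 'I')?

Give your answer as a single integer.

Step 0 (initial): 1 infected
Step 1: +2 new -> 3 infected
Step 2: +3 new -> 6 infected
Step 3: +5 new -> 11 infected
Step 4: +6 new -> 17 infected
Step 5: +5 new -> 22 infected

Answer: 22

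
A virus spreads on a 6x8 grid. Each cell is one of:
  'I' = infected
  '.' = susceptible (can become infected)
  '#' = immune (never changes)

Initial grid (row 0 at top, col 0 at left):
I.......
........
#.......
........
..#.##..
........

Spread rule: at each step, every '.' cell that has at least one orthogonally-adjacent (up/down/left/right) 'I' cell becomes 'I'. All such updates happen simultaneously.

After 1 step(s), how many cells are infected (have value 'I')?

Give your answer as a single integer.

Step 0 (initial): 1 infected
Step 1: +2 new -> 3 infected

Answer: 3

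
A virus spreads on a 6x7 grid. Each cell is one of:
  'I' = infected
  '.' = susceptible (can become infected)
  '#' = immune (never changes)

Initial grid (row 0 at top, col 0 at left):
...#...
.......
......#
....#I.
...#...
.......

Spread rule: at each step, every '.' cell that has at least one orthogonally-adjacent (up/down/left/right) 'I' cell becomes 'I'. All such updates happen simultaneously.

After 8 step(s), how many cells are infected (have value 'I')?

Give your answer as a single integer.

Step 0 (initial): 1 infected
Step 1: +3 new -> 4 infected
Step 2: +5 new -> 9 infected
Step 3: +6 new -> 15 infected
Step 4: +6 new -> 21 infected
Step 5: +4 new -> 25 infected
Step 6: +6 new -> 31 infected
Step 7: +5 new -> 36 infected
Step 8: +2 new -> 38 infected

Answer: 38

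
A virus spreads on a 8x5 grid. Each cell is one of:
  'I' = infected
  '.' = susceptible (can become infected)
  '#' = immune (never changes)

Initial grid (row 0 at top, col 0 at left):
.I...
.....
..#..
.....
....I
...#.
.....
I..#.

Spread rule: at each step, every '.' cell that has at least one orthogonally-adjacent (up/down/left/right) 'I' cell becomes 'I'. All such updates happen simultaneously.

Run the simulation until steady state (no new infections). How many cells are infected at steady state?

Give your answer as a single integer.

Step 0 (initial): 3 infected
Step 1: +8 new -> 11 infected
Step 2: +11 new -> 22 infected
Step 3: +14 new -> 36 infected
Step 4: +1 new -> 37 infected
Step 5: +0 new -> 37 infected

Answer: 37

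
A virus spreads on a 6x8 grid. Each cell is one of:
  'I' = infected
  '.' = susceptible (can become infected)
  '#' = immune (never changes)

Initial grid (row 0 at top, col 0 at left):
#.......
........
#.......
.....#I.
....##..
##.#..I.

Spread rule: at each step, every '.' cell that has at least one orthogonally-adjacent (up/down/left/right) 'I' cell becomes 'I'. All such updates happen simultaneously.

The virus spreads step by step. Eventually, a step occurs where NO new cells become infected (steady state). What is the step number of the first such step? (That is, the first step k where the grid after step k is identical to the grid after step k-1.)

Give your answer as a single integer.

Answer: 10

Derivation:
Step 0 (initial): 2 infected
Step 1: +5 new -> 7 infected
Step 2: +5 new -> 12 infected
Step 3: +4 new -> 16 infected
Step 4: +5 new -> 21 infected
Step 5: +4 new -> 25 infected
Step 6: +5 new -> 30 infected
Step 7: +4 new -> 34 infected
Step 8: +5 new -> 39 infected
Step 9: +1 new -> 40 infected
Step 10: +0 new -> 40 infected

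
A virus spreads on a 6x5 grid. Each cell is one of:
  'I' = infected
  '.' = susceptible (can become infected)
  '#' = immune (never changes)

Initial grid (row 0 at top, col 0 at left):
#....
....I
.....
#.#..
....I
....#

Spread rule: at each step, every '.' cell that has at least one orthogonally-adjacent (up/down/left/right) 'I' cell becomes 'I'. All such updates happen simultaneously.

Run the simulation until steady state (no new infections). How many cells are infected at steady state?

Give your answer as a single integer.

Answer: 26

Derivation:
Step 0 (initial): 2 infected
Step 1: +5 new -> 7 infected
Step 2: +6 new -> 13 infected
Step 3: +5 new -> 18 infected
Step 4: +6 new -> 24 infected
Step 5: +2 new -> 26 infected
Step 6: +0 new -> 26 infected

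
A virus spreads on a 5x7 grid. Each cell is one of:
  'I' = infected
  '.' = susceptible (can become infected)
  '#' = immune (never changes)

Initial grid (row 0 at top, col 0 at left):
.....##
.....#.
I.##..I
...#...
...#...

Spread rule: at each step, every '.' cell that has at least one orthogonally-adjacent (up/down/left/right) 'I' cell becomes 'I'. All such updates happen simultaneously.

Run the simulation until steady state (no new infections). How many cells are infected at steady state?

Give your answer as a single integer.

Answer: 28

Derivation:
Step 0 (initial): 2 infected
Step 1: +6 new -> 8 infected
Step 2: +7 new -> 15 infected
Step 3: +7 new -> 22 infected
Step 4: +5 new -> 27 infected
Step 5: +1 new -> 28 infected
Step 6: +0 new -> 28 infected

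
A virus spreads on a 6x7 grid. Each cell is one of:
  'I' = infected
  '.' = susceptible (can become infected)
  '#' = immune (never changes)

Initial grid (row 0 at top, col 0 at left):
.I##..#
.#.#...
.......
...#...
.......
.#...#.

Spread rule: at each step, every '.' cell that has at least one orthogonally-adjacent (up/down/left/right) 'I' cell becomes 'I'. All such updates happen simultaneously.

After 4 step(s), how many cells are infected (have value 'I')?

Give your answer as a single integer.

Step 0 (initial): 1 infected
Step 1: +1 new -> 2 infected
Step 2: +1 new -> 3 infected
Step 3: +1 new -> 4 infected
Step 4: +2 new -> 6 infected

Answer: 6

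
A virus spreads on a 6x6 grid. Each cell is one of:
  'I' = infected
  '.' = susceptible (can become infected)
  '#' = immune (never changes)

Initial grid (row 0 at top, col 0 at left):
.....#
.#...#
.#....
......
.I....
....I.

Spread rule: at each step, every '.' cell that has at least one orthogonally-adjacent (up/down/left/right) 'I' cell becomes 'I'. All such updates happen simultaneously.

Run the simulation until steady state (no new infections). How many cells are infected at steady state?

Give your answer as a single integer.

Step 0 (initial): 2 infected
Step 1: +7 new -> 9 infected
Step 2: +7 new -> 16 infected
Step 3: +5 new -> 21 infected
Step 4: +5 new -> 26 infected
Step 5: +4 new -> 30 infected
Step 6: +2 new -> 32 infected
Step 7: +0 new -> 32 infected

Answer: 32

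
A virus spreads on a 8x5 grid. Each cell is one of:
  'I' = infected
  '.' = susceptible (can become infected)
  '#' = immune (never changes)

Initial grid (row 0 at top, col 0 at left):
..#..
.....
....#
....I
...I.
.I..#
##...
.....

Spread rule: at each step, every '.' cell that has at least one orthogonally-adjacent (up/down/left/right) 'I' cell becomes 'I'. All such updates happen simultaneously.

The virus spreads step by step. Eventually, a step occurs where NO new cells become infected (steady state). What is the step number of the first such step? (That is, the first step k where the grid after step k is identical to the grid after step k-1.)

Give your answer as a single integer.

Step 0 (initial): 3 infected
Step 1: +7 new -> 10 infected
Step 2: +6 new -> 16 infected
Step 3: +7 new -> 23 infected
Step 4: +7 new -> 30 infected
Step 5: +4 new -> 34 infected
Step 6: +1 new -> 35 infected
Step 7: +0 new -> 35 infected

Answer: 7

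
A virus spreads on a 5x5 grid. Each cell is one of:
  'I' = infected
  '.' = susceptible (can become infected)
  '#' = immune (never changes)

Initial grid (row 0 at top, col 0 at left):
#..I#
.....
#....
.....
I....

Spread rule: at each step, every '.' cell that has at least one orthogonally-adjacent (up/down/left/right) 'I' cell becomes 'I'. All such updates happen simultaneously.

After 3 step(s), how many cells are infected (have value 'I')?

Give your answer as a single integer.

Answer: 19

Derivation:
Step 0 (initial): 2 infected
Step 1: +4 new -> 6 infected
Step 2: +6 new -> 12 infected
Step 3: +7 new -> 19 infected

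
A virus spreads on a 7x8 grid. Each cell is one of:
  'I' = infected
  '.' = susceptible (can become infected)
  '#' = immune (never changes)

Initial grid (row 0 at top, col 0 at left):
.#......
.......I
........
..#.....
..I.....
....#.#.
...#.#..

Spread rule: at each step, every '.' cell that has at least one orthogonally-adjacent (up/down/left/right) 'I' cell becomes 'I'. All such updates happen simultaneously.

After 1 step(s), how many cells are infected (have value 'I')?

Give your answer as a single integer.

Answer: 8

Derivation:
Step 0 (initial): 2 infected
Step 1: +6 new -> 8 infected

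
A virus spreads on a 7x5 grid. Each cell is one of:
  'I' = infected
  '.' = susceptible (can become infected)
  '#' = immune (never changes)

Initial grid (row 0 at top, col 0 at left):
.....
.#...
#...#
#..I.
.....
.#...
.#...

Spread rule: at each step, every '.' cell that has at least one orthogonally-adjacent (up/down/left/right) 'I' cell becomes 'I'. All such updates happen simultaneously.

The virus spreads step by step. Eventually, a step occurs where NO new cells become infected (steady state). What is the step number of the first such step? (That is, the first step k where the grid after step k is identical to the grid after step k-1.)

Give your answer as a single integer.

Answer: 8

Derivation:
Step 0 (initial): 1 infected
Step 1: +4 new -> 5 infected
Step 2: +6 new -> 11 infected
Step 3: +8 new -> 19 infected
Step 4: +5 new -> 24 infected
Step 5: +2 new -> 26 infected
Step 6: +2 new -> 28 infected
Step 7: +1 new -> 29 infected
Step 8: +0 new -> 29 infected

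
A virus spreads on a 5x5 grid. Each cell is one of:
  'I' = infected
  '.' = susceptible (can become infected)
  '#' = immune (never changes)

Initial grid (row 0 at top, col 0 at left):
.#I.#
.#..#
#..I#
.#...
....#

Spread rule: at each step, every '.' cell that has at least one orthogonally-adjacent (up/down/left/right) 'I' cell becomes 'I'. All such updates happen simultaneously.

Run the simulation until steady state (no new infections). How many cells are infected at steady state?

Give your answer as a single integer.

Step 0 (initial): 2 infected
Step 1: +5 new -> 7 infected
Step 2: +4 new -> 11 infected
Step 3: +1 new -> 12 infected
Step 4: +1 new -> 13 infected
Step 5: +1 new -> 14 infected
Step 6: +1 new -> 15 infected
Step 7: +0 new -> 15 infected

Answer: 15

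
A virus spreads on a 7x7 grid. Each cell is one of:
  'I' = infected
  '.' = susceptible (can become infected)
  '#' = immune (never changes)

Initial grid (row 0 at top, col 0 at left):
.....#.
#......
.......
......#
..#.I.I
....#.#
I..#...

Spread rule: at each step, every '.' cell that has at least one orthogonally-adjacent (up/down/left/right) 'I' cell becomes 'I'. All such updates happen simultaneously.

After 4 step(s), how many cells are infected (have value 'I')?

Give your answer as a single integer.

Step 0 (initial): 3 infected
Step 1: +5 new -> 8 infected
Step 2: +8 new -> 16 infected
Step 3: +8 new -> 24 infected
Step 4: +9 new -> 33 infected

Answer: 33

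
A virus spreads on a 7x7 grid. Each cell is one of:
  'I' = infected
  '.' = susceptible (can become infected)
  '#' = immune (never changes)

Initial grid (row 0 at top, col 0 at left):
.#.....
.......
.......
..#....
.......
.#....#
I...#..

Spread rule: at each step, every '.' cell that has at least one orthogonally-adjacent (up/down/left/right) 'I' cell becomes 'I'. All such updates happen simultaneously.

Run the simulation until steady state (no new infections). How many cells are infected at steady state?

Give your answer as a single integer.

Step 0 (initial): 1 infected
Step 1: +2 new -> 3 infected
Step 2: +2 new -> 5 infected
Step 3: +4 new -> 9 infected
Step 4: +4 new -> 13 infected
Step 5: +4 new -> 17 infected
Step 6: +6 new -> 23 infected
Step 7: +5 new -> 28 infected
Step 8: +6 new -> 34 infected
Step 9: +4 new -> 38 infected
Step 10: +3 new -> 41 infected
Step 11: +2 new -> 43 infected
Step 12: +1 new -> 44 infected
Step 13: +0 new -> 44 infected

Answer: 44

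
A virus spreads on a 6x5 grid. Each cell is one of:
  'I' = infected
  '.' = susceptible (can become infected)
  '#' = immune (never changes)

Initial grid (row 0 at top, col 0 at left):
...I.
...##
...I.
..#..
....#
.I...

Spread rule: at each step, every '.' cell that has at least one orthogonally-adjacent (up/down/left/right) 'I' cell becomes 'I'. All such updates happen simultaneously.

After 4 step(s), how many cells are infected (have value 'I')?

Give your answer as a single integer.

Answer: 26

Derivation:
Step 0 (initial): 3 infected
Step 1: +8 new -> 11 infected
Step 2: +9 new -> 20 infected
Step 3: +5 new -> 25 infected
Step 4: +1 new -> 26 infected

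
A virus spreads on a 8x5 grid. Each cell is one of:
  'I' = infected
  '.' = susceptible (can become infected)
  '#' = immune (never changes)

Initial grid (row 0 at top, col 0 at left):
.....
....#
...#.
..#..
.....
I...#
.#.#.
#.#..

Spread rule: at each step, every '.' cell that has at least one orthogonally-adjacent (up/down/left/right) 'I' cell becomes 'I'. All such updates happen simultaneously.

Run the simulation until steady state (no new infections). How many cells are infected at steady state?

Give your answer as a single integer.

Answer: 28

Derivation:
Step 0 (initial): 1 infected
Step 1: +3 new -> 4 infected
Step 2: +3 new -> 7 infected
Step 3: +5 new -> 12 infected
Step 4: +3 new -> 15 infected
Step 5: +5 new -> 20 infected
Step 6: +3 new -> 23 infected
Step 7: +3 new -> 26 infected
Step 8: +1 new -> 27 infected
Step 9: +1 new -> 28 infected
Step 10: +0 new -> 28 infected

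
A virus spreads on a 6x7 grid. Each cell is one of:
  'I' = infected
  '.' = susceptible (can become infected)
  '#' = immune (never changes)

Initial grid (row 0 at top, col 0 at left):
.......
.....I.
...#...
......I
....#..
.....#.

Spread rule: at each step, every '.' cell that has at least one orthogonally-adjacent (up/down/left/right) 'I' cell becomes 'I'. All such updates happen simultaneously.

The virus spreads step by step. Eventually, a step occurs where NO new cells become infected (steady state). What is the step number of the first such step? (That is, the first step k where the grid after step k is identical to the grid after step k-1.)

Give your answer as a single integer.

Step 0 (initial): 2 infected
Step 1: +7 new -> 9 infected
Step 2: +7 new -> 16 infected
Step 3: +3 new -> 19 infected
Step 4: +5 new -> 24 infected
Step 5: +6 new -> 30 infected
Step 6: +6 new -> 36 infected
Step 7: +2 new -> 38 infected
Step 8: +1 new -> 39 infected
Step 9: +0 new -> 39 infected

Answer: 9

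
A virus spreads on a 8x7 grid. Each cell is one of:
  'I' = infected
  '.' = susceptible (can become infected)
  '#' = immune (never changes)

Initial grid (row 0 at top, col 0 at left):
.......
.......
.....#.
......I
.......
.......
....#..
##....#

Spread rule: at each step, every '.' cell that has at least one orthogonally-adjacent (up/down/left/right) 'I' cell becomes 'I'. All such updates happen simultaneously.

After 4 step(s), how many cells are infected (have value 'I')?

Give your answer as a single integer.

Step 0 (initial): 1 infected
Step 1: +3 new -> 4 infected
Step 2: +4 new -> 8 infected
Step 3: +7 new -> 15 infected
Step 4: +7 new -> 22 infected

Answer: 22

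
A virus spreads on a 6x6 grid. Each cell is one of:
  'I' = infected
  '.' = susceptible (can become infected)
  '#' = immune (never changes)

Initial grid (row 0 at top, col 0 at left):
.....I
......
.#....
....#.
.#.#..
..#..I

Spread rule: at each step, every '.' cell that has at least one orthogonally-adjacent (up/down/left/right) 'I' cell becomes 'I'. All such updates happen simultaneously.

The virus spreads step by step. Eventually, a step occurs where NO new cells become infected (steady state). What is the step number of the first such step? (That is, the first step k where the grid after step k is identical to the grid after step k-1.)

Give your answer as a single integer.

Answer: 12

Derivation:
Step 0 (initial): 2 infected
Step 1: +4 new -> 6 infected
Step 2: +6 new -> 12 infected
Step 3: +3 new -> 15 infected
Step 4: +3 new -> 18 infected
Step 5: +4 new -> 22 infected
Step 6: +2 new -> 24 infected
Step 7: +3 new -> 27 infected
Step 8: +1 new -> 28 infected
Step 9: +1 new -> 29 infected
Step 10: +1 new -> 30 infected
Step 11: +1 new -> 31 infected
Step 12: +0 new -> 31 infected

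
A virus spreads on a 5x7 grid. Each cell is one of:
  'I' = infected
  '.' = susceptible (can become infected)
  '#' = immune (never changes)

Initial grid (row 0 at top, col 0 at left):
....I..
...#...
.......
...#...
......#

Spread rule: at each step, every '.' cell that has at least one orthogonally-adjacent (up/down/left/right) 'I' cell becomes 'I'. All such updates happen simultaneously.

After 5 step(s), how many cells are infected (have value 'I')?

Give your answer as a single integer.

Answer: 26

Derivation:
Step 0 (initial): 1 infected
Step 1: +3 new -> 4 infected
Step 2: +4 new -> 8 infected
Step 3: +6 new -> 14 infected
Step 4: +6 new -> 20 infected
Step 5: +6 new -> 26 infected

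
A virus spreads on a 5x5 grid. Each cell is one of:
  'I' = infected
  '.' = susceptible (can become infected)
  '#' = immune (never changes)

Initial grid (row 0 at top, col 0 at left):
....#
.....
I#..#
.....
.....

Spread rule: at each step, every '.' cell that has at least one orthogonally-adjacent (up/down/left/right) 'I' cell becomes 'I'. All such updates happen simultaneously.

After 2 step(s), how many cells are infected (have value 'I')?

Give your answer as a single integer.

Step 0 (initial): 1 infected
Step 1: +2 new -> 3 infected
Step 2: +4 new -> 7 infected

Answer: 7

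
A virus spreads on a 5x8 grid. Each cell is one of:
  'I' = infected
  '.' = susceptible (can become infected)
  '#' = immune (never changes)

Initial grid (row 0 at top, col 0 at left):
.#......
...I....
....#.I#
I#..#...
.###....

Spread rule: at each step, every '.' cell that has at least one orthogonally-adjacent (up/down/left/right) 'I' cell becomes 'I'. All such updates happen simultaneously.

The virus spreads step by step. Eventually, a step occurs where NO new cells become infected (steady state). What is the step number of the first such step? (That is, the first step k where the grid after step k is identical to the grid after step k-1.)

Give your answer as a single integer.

Answer: 5

Derivation:
Step 0 (initial): 3 infected
Step 1: +9 new -> 12 infected
Step 2: +13 new -> 25 infected
Step 3: +6 new -> 31 infected
Step 4: +1 new -> 32 infected
Step 5: +0 new -> 32 infected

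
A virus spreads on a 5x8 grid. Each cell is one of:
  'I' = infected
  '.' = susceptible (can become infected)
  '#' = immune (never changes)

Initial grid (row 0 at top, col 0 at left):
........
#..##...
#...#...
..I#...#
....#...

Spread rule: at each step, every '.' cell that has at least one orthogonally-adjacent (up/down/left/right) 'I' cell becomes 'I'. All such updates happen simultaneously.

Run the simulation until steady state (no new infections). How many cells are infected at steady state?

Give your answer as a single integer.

Answer: 32

Derivation:
Step 0 (initial): 1 infected
Step 1: +3 new -> 4 infected
Step 2: +6 new -> 10 infected
Step 3: +3 new -> 13 infected
Step 4: +2 new -> 15 infected
Step 5: +2 new -> 17 infected
Step 6: +1 new -> 18 infected
Step 7: +2 new -> 20 infected
Step 8: +3 new -> 23 infected
Step 9: +3 new -> 26 infected
Step 10: +4 new -> 30 infected
Step 11: +1 new -> 31 infected
Step 12: +1 new -> 32 infected
Step 13: +0 new -> 32 infected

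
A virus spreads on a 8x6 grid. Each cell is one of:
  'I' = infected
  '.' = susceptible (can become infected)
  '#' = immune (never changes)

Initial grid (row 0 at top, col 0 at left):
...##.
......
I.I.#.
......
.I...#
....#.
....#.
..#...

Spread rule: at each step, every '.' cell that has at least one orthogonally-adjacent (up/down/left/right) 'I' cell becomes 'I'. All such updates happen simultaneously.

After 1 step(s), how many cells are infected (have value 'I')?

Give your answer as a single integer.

Answer: 13

Derivation:
Step 0 (initial): 3 infected
Step 1: +10 new -> 13 infected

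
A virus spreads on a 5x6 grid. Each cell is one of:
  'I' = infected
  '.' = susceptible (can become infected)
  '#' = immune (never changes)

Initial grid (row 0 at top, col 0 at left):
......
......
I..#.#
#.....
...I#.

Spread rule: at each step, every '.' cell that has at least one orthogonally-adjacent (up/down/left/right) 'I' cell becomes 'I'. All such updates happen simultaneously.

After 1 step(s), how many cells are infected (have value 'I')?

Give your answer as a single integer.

Step 0 (initial): 2 infected
Step 1: +4 new -> 6 infected

Answer: 6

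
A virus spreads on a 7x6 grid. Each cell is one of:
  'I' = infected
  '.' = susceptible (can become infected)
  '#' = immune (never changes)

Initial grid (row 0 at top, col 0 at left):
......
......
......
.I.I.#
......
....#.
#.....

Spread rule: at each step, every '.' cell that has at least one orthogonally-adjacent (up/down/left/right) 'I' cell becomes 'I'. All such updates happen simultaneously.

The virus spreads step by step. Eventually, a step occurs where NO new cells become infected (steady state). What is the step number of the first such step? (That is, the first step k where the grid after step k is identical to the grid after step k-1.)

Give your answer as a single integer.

Answer: 6

Derivation:
Step 0 (initial): 2 infected
Step 1: +7 new -> 9 infected
Step 2: +10 new -> 19 infected
Step 3: +11 new -> 30 infected
Step 4: +7 new -> 37 infected
Step 5: +2 new -> 39 infected
Step 6: +0 new -> 39 infected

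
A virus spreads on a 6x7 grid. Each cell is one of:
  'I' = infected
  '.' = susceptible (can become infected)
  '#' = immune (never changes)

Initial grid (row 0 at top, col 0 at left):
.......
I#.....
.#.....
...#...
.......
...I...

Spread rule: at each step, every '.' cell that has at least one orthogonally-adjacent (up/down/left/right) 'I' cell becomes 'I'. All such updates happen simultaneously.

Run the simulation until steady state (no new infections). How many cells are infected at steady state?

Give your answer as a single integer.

Step 0 (initial): 2 infected
Step 1: +5 new -> 7 infected
Step 2: +6 new -> 13 infected
Step 3: +9 new -> 22 infected
Step 4: +6 new -> 28 infected
Step 5: +6 new -> 34 infected
Step 6: +3 new -> 37 infected
Step 7: +2 new -> 39 infected
Step 8: +0 new -> 39 infected

Answer: 39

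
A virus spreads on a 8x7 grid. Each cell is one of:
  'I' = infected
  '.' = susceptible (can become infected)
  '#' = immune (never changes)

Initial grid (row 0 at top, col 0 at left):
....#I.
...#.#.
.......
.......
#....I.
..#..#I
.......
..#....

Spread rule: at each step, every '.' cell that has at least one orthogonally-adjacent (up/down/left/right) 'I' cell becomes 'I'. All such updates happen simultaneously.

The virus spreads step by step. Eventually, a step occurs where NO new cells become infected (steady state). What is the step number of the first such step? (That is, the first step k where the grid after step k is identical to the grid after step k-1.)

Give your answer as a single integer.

Step 0 (initial): 3 infected
Step 1: +5 new -> 8 infected
Step 2: +8 new -> 16 infected
Step 3: +7 new -> 23 infected
Step 4: +6 new -> 29 infected
Step 5: +5 new -> 34 infected
Step 6: +5 new -> 39 infected
Step 7: +5 new -> 44 infected
Step 8: +4 new -> 48 infected
Step 9: +1 new -> 49 infected
Step 10: +0 new -> 49 infected

Answer: 10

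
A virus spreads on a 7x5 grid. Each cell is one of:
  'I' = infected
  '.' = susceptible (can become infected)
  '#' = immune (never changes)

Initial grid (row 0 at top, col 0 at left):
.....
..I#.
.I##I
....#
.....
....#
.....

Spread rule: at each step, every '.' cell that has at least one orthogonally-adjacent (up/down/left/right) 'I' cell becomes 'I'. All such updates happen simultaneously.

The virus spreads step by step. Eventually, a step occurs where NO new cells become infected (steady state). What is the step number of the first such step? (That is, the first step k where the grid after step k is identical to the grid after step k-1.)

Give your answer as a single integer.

Answer: 8

Derivation:
Step 0 (initial): 3 infected
Step 1: +5 new -> 8 infected
Step 2: +7 new -> 15 infected
Step 3: +5 new -> 20 infected
Step 4: +4 new -> 24 infected
Step 5: +4 new -> 28 infected
Step 6: +1 new -> 29 infected
Step 7: +1 new -> 30 infected
Step 8: +0 new -> 30 infected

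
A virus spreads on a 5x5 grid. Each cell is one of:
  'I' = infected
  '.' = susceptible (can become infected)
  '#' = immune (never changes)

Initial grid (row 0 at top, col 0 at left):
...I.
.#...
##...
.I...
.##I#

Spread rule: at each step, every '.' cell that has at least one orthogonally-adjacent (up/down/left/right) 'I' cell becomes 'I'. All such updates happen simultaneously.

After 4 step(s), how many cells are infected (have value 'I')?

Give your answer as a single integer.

Answer: 19

Derivation:
Step 0 (initial): 3 infected
Step 1: +6 new -> 9 infected
Step 2: +7 new -> 16 infected
Step 3: +2 new -> 18 infected
Step 4: +1 new -> 19 infected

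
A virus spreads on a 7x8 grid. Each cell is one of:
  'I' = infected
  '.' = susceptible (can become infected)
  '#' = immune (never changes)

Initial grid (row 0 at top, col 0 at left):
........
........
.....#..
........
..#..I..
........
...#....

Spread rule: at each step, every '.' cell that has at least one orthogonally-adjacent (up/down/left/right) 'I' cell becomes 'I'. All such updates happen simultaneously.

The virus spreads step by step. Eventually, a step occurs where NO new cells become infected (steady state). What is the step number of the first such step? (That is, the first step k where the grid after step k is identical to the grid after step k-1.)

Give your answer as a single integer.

Answer: 10

Derivation:
Step 0 (initial): 1 infected
Step 1: +4 new -> 5 infected
Step 2: +7 new -> 12 infected
Step 3: +8 new -> 20 infected
Step 4: +7 new -> 27 infected
Step 5: +9 new -> 36 infected
Step 6: +9 new -> 45 infected
Step 7: +5 new -> 50 infected
Step 8: +2 new -> 52 infected
Step 9: +1 new -> 53 infected
Step 10: +0 new -> 53 infected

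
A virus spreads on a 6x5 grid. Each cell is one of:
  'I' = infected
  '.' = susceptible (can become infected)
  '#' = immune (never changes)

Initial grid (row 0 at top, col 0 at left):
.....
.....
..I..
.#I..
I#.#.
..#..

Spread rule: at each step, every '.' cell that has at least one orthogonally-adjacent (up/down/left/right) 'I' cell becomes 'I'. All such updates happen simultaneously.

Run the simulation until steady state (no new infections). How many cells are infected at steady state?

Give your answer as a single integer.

Step 0 (initial): 3 infected
Step 1: +7 new -> 10 infected
Step 2: +7 new -> 17 infected
Step 3: +5 new -> 22 infected
Step 4: +3 new -> 25 infected
Step 5: +1 new -> 26 infected
Step 6: +0 new -> 26 infected

Answer: 26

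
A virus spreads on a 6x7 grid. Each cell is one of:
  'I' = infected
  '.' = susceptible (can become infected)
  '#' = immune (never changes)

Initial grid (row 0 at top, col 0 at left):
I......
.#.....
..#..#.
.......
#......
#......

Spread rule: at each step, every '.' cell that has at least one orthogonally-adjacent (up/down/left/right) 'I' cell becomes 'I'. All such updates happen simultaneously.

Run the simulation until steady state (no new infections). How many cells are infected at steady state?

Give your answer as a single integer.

Step 0 (initial): 1 infected
Step 1: +2 new -> 3 infected
Step 2: +2 new -> 5 infected
Step 3: +4 new -> 9 infected
Step 4: +3 new -> 12 infected
Step 5: +5 new -> 17 infected
Step 6: +6 new -> 23 infected
Step 7: +4 new -> 27 infected
Step 8: +4 new -> 31 infected
Step 9: +3 new -> 34 infected
Step 10: +2 new -> 36 infected
Step 11: +1 new -> 37 infected
Step 12: +0 new -> 37 infected

Answer: 37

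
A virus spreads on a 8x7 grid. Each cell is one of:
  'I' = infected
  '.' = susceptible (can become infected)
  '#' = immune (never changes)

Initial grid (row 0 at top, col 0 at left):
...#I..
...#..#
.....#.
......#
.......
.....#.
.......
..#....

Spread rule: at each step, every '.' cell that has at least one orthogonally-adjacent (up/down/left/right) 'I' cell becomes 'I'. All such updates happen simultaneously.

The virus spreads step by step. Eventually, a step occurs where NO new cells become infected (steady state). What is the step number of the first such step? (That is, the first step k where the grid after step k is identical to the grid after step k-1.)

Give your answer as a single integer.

Step 0 (initial): 1 infected
Step 1: +2 new -> 3 infected
Step 2: +3 new -> 6 infected
Step 3: +2 new -> 8 infected
Step 4: +4 new -> 12 infected
Step 5: +6 new -> 18 infected
Step 6: +8 new -> 26 infected
Step 7: +9 new -> 35 infected
Step 8: +7 new -> 42 infected
Step 9: +3 new -> 45 infected
Step 10: +2 new -> 47 infected
Step 11: +1 new -> 48 infected
Step 12: +0 new -> 48 infected

Answer: 12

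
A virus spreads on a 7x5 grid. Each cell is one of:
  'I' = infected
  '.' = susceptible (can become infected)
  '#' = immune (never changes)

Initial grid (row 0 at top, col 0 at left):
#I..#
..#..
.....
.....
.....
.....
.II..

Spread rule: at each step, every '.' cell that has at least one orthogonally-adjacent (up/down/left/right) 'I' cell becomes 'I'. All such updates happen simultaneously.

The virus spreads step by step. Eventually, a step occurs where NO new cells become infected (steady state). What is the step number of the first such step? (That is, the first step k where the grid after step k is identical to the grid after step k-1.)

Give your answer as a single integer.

Answer: 6

Derivation:
Step 0 (initial): 3 infected
Step 1: +6 new -> 9 infected
Step 2: +8 new -> 17 infected
Step 3: +8 new -> 25 infected
Step 4: +5 new -> 30 infected
Step 5: +2 new -> 32 infected
Step 6: +0 new -> 32 infected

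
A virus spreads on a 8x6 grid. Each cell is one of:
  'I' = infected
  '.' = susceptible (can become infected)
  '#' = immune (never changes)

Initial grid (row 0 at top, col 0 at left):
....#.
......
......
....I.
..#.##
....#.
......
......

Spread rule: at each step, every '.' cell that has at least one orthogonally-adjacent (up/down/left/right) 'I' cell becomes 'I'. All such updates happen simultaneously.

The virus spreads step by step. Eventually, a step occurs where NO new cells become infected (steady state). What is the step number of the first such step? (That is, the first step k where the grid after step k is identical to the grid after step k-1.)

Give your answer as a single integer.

Step 0 (initial): 1 infected
Step 1: +3 new -> 4 infected
Step 2: +5 new -> 9 infected
Step 3: +5 new -> 14 infected
Step 4: +8 new -> 22 infected
Step 5: +8 new -> 30 infected
Step 6: +7 new -> 37 infected
Step 7: +5 new -> 42 infected
Step 8: +1 new -> 43 infected
Step 9: +0 new -> 43 infected

Answer: 9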